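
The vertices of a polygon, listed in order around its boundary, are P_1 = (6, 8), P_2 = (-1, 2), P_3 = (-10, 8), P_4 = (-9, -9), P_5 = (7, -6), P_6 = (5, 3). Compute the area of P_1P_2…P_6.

Cross-terms: 20, 12, 162, 117, 51, 22  ⇒  Σ = 384
Area = |Σ|/2 = 192.

192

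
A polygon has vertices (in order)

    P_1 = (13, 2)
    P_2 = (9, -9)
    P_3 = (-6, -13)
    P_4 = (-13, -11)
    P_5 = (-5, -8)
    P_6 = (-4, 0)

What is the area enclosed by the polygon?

Apply the surveyor's formula: 2A = Σ (x_i·y_{i+1} − x_{i+1}·y_i), indices taken mod 6.
Σ = (-135) + (-171) + (-103) + (49) + (-32) + (-8) = -400
Area = |Σ|/2 = 200.

200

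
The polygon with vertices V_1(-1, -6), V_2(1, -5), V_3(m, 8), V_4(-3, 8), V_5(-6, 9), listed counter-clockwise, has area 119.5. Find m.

10

Write out the shoelace sum; only the two edges meeting at V_3 involve m:
2·Area = [(1·8 − m·(-5)) + (m·8 − (-3)·8)] + 77
       = 13·m + 109 = 239
⇒ m = 10.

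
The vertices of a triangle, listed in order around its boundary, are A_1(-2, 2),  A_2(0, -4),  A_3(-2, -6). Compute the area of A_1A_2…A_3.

Apply the shoelace (surveyor's) formula: 2A = Σ (x_i·y_{i+1} − x_{i+1}·y_i), indices taken mod 3.
Σ = (8) + (-8) + (-16) = -16
Area = |Σ|/2 = 8.

8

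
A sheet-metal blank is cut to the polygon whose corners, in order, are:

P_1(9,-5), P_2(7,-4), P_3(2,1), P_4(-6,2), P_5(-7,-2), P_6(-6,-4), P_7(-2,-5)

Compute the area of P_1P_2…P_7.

Σ = (-1) + (15) + (10) + (26) + (16) + (22) + (55) = 143
Area = |Σ|/2 = 71.5.

71.5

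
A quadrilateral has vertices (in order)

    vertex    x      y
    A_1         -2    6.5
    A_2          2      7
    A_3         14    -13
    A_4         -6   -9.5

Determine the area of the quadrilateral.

Σ = (-27) + (-124) + (-211) + (-58) = -420
Area = |Σ|/2 = 210.

210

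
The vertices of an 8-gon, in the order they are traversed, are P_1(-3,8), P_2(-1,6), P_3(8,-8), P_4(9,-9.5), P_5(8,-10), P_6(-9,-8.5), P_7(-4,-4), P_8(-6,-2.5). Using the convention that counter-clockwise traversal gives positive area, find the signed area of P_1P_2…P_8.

-146.75

Apply the surveyor's formula: 2A = Σ (x_i·y_{i+1} − x_{i+1}·y_i), indices taken mod 8.
Σ = (-10) + (-40) + (-4) + (-14) + (-158) + (2) + (-14) + (-55.5) = -293.5
Signed area = Σ/2 = -146.75 (negative ⇒ clockwise traversal).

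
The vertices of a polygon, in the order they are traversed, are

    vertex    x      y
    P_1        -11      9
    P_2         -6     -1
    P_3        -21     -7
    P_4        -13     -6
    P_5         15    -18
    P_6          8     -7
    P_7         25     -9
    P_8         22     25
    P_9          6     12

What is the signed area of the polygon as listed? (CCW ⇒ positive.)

855

Apply the shoelace (surveyor's) formula: 2A = Σ (x_i·y_{i+1} − x_{i+1}·y_i), indices taken mod 9.
Cross-terms: 65, 21, 35, 324, 39, 103, 823, 114, 186  ⇒  Σ = 1710
Signed area = Σ/2 = 855 (positive ⇒ counter-clockwise traversal).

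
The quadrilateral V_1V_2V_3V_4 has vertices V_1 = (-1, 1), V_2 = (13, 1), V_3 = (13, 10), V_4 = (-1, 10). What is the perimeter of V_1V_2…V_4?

|V_1V_2| = √((14)² + (0)²) = √196 = 14
|V_2V_3| = √((0)² + (9)²) = √81 = 9
|V_3V_4| = √((-14)² + (0)²) = √196 = 14
|V_4V_1| = √((0)² + (-9)²) = √81 = 9
Perimeter = 14 + 9 + 14 + 9 = 46.

46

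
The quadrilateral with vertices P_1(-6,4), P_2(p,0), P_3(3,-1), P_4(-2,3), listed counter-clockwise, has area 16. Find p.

Write out the shoelace sum; only the two edges meeting at P_2 involve p:
2·Area = [((-6)·0 − p·4) + (p·(-1) − 3·0)] + 17
       = -5·p + 17 = 32
⇒ p = -3.

-3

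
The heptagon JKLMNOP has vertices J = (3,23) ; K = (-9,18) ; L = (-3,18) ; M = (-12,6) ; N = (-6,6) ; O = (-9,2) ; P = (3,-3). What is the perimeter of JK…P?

|JK| = √((-12)² + (-5)²) = √169 = 13
|KL| = √((6)² + (0)²) = √36 = 6
|LM| = √((-9)² + (-12)²) = √225 = 15
|MN| = √((6)² + (0)²) = √36 = 6
|NO| = √((-3)² + (-4)²) = √25 = 5
|OP| = √((12)² + (-5)²) = √169 = 13
|PJ| = √((0)² + (26)²) = √676 = 26
Perimeter = 13 + 6 + 15 + 6 + 5 + 13 + 26 = 84.

84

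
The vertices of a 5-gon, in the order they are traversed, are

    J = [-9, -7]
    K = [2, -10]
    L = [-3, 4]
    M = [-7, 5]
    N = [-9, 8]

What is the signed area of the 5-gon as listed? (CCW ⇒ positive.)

109.5

Apply the surveyor's formula: 2A = Σ (x_i·y_{i+1} − x_{i+1}·y_i), indices taken mod 5.
Cross-terms: 104, -22, 13, -11, 135  ⇒  Σ = 219
Signed area = Σ/2 = 109.5 (positive ⇒ counter-clockwise traversal).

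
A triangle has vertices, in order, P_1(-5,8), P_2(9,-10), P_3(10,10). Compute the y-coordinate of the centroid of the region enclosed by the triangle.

Apply Gauss's area formula. First the cross-terms c_i = x_i·y_{i+1} − x_{i+1}·y_i:
  -22, 190, 130  ⇒  2A = 298, A = 149.
Then Σ (y_i + y_{i+1})·c_i = 2384, so ȳ = 2384 / (6·149) = 8/3.

8/3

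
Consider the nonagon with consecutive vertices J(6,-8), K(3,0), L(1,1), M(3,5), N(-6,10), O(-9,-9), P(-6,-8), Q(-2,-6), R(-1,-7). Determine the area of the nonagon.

164.5

Apply the shoelace (surveyor's) formula: 2A = Σ (x_i·y_{i+1} − x_{i+1}·y_i), indices taken mod 9.
Σ = (24) + (3) + (2) + (60) + (144) + (18) + (20) + (8) + (50) = 329
Area = |Σ|/2 = 164.5.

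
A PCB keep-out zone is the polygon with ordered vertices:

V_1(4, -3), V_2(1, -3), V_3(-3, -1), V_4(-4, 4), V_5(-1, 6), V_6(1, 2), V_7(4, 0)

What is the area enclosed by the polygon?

41.5

Σ = (-9) + (-10) + (-16) + (-20) + (-8) + (-8) + (-12) = -83
Area = |Σ|/2 = 41.5.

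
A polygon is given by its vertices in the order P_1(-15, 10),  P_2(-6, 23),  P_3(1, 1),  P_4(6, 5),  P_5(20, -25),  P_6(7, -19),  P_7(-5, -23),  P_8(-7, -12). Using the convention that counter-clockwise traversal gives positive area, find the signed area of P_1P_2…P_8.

-688.5

Apply Gauss's area formula: 2A = Σ (x_i·y_{i+1} − x_{i+1}·y_i), indices taken mod 8.
Cross-terms: -285, -29, -1, -250, -205, -256, -101, -250  ⇒  Σ = -1377
Signed area = Σ/2 = -688.5 (negative ⇒ clockwise traversal).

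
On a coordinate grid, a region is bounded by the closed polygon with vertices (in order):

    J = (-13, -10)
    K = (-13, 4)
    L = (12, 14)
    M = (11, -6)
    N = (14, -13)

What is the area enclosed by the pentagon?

Σ = (-182) + (-230) + (-226) + (-59) + (-309) = -1006
Area = |Σ|/2 = 503.

503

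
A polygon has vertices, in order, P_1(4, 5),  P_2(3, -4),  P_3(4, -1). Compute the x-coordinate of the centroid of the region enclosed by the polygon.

11/3

Apply the shoelace (surveyor's) formula. First the cross-terms c_i = x_i·y_{i+1} − x_{i+1}·y_i:
  -31, 13, 24  ⇒  2A = 6, A = 3.
Then Σ (x_i + x_{i+1})·c_i = 66, so x̄ = 66 / (6·3) = 11/3.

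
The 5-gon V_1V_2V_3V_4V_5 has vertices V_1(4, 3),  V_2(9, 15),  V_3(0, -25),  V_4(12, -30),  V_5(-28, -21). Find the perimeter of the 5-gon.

|V_1V_2| = √((5)² + (12)²) = √169 = 13
|V_2V_3| = √((-9)² + (-40)²) = √1681 = 41
|V_3V_4| = √((12)² + (-5)²) = √169 = 13
|V_4V_5| = √((-40)² + (9)²) = √1681 = 41
|V_5V_1| = √((32)² + (24)²) = √1600 = 40
Perimeter = 13 + 41 + 13 + 41 + 40 = 148.

148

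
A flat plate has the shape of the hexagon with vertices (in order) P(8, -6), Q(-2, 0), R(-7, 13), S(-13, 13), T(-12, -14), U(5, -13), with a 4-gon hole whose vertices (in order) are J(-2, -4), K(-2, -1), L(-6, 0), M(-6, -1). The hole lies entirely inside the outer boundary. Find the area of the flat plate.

331

Outer boundary:
Apply Gauss's area formula: 2A = Σ (x_i·y_{i+1} − x_{i+1}·y_i), indices taken mod 6.
Σ = (-12) + (-26) + (78) + (338) + (226) + (74) = 678
Area = |Σ|/2 = 339.
Hole:
Σ = (-6) + (-6) + (6) + (22) = 16
Area = |Σ|/2 = 8.
Net area = 339 − 8 = 331.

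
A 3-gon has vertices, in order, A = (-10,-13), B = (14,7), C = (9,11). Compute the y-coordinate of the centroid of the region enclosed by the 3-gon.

5/3

Apply the shoelace (surveyor's) formula. First the cross-terms c_i = x_i·y_{i+1} − x_{i+1}·y_i:
  112, 91, -7  ⇒  2A = 196, A = 98.
Then Σ (y_i + y_{i+1})·c_i = 980, so ȳ = 980 / (6·98) = 5/3.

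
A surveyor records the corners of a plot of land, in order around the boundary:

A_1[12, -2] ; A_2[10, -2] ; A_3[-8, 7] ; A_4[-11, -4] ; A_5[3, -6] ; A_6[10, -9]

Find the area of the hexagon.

179

Cross-terms: -4, 54, 109, 78, 33, 88  ⇒  Σ = 358
Area = |Σ|/2 = 179.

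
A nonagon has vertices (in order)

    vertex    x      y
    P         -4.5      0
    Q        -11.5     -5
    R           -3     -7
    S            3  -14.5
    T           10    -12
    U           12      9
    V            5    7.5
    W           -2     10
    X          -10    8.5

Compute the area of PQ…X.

363.375

Apply Gauss's area formula: 2A = Σ (x_i·y_{i+1} − x_{i+1}·y_i), indices taken mod 9.
Σ = (22.5) + (65.5) + (64.5) + (109) + (234) + (45) + (65) + (83) + (38.25) = 726.75
Area = |Σ|/2 = 363.375.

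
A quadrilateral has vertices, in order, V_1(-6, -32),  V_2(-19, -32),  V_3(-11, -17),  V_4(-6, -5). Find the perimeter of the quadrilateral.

70

|V_1V_2| = √((-13)² + (0)²) = √169 = 13
|V_2V_3| = √((8)² + (15)²) = √289 = 17
|V_3V_4| = √((5)² + (12)²) = √169 = 13
|V_4V_1| = √((0)² + (-27)²) = √729 = 27
Perimeter = 13 + 17 + 13 + 27 = 70.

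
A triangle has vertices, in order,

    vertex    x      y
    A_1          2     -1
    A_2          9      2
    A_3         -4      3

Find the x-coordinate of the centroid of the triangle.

7/3

Apply the shoelace formula. First the cross-terms c_i = x_i·y_{i+1} − x_{i+1}·y_i:
  13, 35, -2  ⇒  2A = 46, A = 23.
Then Σ (x_i + x_{i+1})·c_i = 322, so x̄ = 322 / (6·23) = 7/3.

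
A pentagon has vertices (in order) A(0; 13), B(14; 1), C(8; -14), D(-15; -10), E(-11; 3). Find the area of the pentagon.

487

Σ = (-182) + (-204) + (-290) + (-155) + (-143) = -974
Area = |Σ|/2 = 487.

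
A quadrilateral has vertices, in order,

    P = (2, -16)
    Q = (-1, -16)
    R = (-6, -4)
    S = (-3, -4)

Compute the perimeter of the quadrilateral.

32

|PQ| = √((-3)² + (0)²) = √9 = 3
|QR| = √((-5)² + (12)²) = √169 = 13
|RS| = √((3)² + (0)²) = √9 = 3
|SP| = √((5)² + (-12)²) = √169 = 13
Perimeter = 3 + 13 + 3 + 13 = 32.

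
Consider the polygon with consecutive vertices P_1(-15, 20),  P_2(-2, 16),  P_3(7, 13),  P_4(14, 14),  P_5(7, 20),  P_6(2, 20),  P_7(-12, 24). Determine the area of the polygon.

Σ = (-200) + (-138) + (-84) + (182) + (100) + (288) + (120) = 268
Area = |Σ|/2 = 134.

134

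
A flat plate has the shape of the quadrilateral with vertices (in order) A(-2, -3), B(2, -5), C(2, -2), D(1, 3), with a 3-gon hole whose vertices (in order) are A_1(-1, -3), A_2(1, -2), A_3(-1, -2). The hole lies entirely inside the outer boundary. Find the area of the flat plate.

15.5

Outer boundary:
Σ = (16) + (6) + (8) + (3) = 33
Area = |Σ|/2 = 16.5.
Hole:
Apply the surveyor's formula: 2A = Σ (x_i·y_{i+1} − x_{i+1}·y_i), indices taken mod 3.
Σ = (5) + (-4) + (1) = 2
Area = |Σ|/2 = 1.
Net area = 16.5 − 1 = 15.5.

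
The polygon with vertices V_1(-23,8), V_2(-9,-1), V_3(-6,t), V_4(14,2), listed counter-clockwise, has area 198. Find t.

Write out the shoelace sum; only the two edges meeting at V_3 involve t:
2·Area = [((-9)·t − (-6)·(-1)) + ((-6)·2 − 14·t)] + 253
       = -23·t + 235 = 396
⇒ t = -7.

-7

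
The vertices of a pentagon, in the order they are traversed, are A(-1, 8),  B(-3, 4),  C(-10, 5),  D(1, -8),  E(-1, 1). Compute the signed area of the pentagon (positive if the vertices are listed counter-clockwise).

Apply the surveyor's formula: 2A = Σ (x_i·y_{i+1} − x_{i+1}·y_i), indices taken mod 5.
Cross-terms: 20, 25, 75, -7, -7  ⇒  Σ = 106
Signed area = Σ/2 = 53 (positive ⇒ counter-clockwise traversal).

53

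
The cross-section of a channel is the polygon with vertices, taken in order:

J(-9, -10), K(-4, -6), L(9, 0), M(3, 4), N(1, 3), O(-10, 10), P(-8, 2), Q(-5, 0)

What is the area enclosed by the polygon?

J→K: (-9)(-6) − (-4)(-10) = 14
K→L: (-4)(0) − (9)(-6) = 54
L→M: (9)(4) − (3)(0) = 36
M→N: (3)(3) − (1)(4) = 5
N→O: (1)(10) − (-10)(3) = 40
O→P: (-10)(2) − (-8)(10) = 60
P→Q: (-8)(0) − (-5)(2) = 10
Q→J: (-5)(-10) − (-9)(0) = 50
Σ = 269
Area = |Σ|/2 = 134.5.

134.5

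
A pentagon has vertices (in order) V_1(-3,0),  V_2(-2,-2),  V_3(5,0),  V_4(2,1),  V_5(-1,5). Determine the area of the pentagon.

23.5

Apply the surveyor's formula: 2A = Σ (x_i·y_{i+1} − x_{i+1}·y_i), indices taken mod 5.
Σ = (6) + (10) + (5) + (11) + (15) = 47
Area = |Σ|/2 = 23.5.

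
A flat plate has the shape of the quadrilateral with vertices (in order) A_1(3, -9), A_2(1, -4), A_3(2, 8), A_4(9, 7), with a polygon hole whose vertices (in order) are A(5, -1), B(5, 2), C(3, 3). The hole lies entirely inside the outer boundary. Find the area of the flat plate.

Outer boundary:
Apply the surveyor's formula: 2A = Σ (x_i·y_{i+1} − x_{i+1}·y_i), indices taken mod 4.
Cross-terms: -3, 16, -58, -102  ⇒  Σ = -147
Area = |Σ|/2 = 73.5.
Hole:
Σ = (15) + (9) + (-18) = 6
Area = |Σ|/2 = 3.
Net area = 73.5 − 3 = 70.5.

70.5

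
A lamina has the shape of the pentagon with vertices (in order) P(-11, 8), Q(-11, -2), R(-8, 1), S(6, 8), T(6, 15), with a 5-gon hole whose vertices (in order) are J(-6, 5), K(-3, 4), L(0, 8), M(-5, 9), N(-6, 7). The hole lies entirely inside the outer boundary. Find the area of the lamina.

Outer boundary:
P→Q: (-11)(-2) − (-11)(8) = 110
Q→R: (-11)(1) − (-8)(-2) = -27
R→S: (-8)(8) − (6)(1) = -70
S→T: (6)(15) − (6)(8) = 42
T→P: (6)(8) − (-11)(15) = 213
Σ = 268
Area = |Σ|/2 = 134.
Hole:
Cross-terms: -9, -24, 40, 19, 12  ⇒  Σ = 38
Area = |Σ|/2 = 19.
Net area = 134 − 19 = 115.

115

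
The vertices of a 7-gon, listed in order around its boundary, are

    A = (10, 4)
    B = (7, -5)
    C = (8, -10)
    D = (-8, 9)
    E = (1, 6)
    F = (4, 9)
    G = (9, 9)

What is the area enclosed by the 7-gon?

143.5

Apply the surveyor's formula: 2A = Σ (x_i·y_{i+1} − x_{i+1}·y_i), indices taken mod 7.
Σ = (-78) + (-30) + (-8) + (-57) + (-15) + (-45) + (-54) = -287
Area = |Σ|/2 = 143.5.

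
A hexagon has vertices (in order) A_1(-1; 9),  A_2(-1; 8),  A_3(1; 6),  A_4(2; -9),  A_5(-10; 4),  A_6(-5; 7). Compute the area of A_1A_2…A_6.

102

Apply the surveyor's formula: 2A = Σ (x_i·y_{i+1} − x_{i+1}·y_i), indices taken mod 6.
Σ = (1) + (-14) + (-21) + (-82) + (-50) + (-38) = -204
Area = |Σ|/2 = 102.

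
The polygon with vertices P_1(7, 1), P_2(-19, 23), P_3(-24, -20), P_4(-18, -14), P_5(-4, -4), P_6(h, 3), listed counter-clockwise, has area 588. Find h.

21

The doubled signed area Σ (x_i y_{i+1} − x_{i+1} y_i) is linear in h.
With h=0 it equals 1071; the coefficient of h is 5 (from the two edges through P_6).
So 5·h + 1071 = 2·588 = 1176 ⇒ h = 21.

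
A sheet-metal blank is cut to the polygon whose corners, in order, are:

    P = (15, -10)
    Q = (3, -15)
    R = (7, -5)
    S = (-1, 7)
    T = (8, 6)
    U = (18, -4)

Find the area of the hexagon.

191.5

Apply the shoelace (surveyor's) formula: 2A = Σ (x_i·y_{i+1} − x_{i+1}·y_i), indices taken mod 6.
P→Q: (15)(-15) − (3)(-10) = -195
Q→R: (3)(-5) − (7)(-15) = 90
R→S: (7)(7) − (-1)(-5) = 44
S→T: (-1)(6) − (8)(7) = -62
T→U: (8)(-4) − (18)(6) = -140
U→P: (18)(-10) − (15)(-4) = -120
Σ = -383
Area = |Σ|/2 = 191.5.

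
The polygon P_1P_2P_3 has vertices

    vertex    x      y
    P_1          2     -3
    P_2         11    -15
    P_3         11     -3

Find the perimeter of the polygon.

|P_1P_2| = √((9)² + (-12)²) = √225 = 15
|P_2P_3| = √((0)² + (12)²) = √144 = 12
|P_3P_1| = √((-9)² + (0)²) = √81 = 9
Perimeter = 15 + 12 + 9 = 36.

36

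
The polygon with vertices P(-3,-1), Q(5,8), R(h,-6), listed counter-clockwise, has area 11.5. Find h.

-10

The doubled signed area Σ (x_i y_{i+1} − x_{i+1} y_i) is linear in h.
With h=0 it equals -67; the coefficient of h is -9 (from the two edges through R).
So -9·h + -67 = 2·11.5 = 23 ⇒ h = -10.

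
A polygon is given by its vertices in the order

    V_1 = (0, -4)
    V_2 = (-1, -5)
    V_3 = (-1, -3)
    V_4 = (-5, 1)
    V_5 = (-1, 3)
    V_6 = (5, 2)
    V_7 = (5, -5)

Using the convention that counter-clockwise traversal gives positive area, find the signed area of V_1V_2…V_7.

-54

V_1→V_2: (0)(-5) − (-1)(-4) = -4
V_2→V_3: (-1)(-3) − (-1)(-5) = -2
V_3→V_4: (-1)(1) − (-5)(-3) = -16
V_4→V_5: (-5)(3) − (-1)(1) = -14
V_5→V_6: (-1)(2) − (5)(3) = -17
V_6→V_7: (5)(-5) − (5)(2) = -35
V_7→V_1: (5)(-4) − (0)(-5) = -20
Σ = -108
Signed area = Σ/2 = -54 (negative ⇒ clockwise traversal).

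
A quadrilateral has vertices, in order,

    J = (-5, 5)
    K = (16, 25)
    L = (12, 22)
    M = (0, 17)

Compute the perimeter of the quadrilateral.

|JK| = √((21)² + (20)²) = √841 = 29
|KL| = √((-4)² + (-3)²) = √25 = 5
|LM| = √((-12)² + (-5)²) = √169 = 13
|MJ| = √((-5)² + (-12)²) = √169 = 13
Perimeter = 29 + 5 + 13 + 13 = 60.

60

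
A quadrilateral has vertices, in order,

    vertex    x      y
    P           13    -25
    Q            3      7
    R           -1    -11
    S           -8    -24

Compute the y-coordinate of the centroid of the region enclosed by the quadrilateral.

-919/63

Apply the surveyor's formula. First the cross-terms c_i = x_i·y_{i+1} − x_{i+1}·y_i:
  166, -26, -64, 512  ⇒  2A = 588, A = 294.
Then Σ (y_i + y_{i+1})·c_i = -25732, so ȳ = -25732 / (6·294) = -919/63.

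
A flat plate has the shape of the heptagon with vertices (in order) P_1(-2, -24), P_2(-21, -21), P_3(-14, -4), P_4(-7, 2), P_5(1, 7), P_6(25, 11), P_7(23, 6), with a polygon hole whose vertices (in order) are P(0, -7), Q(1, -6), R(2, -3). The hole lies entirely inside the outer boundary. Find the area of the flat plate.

792

Outer boundary:
Σ = (-462) + (-210) + (-56) + (-51) + (-164) + (-103) + (-540) = -1586
Area = |Σ|/2 = 793.
Hole:
Apply the shoelace formula: 2A = Σ (x_i·y_{i+1} − x_{i+1}·y_i), indices taken mod 3.
Cross-terms: 7, 9, -14  ⇒  Σ = 2
Area = |Σ|/2 = 1.
Net area = 793 − 1 = 792.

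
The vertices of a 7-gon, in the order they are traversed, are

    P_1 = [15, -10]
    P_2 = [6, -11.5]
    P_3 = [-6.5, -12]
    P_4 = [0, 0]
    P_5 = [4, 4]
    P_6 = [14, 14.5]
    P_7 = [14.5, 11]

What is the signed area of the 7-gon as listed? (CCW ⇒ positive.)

Cross-terms: -112.5, -146.75, 0, 0, 2, -56.25, -310  ⇒  Σ = -623.5
Signed area = Σ/2 = -311.75 (negative ⇒ clockwise traversal).

-311.75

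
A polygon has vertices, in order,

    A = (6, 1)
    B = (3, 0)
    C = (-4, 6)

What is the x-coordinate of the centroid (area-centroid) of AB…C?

5/3

Apply the surveyor's formula. First the cross-terms c_i = x_i·y_{i+1} − x_{i+1}·y_i:
  -3, 18, -40  ⇒  2A = -25, A = -12.5.
Then Σ (x_i + x_{i+1})·c_i = -125, so x̄ = -125 / (6·(-12.5)) = 5/3.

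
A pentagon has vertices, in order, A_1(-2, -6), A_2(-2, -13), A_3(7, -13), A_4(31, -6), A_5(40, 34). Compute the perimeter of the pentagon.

|A_1A_2| = √((0)² + (-7)²) = √49 = 7
|A_2A_3| = √((9)² + (0)²) = √81 = 9
|A_3A_4| = √((24)² + (7)²) = √625 = 25
|A_4A_5| = √((9)² + (40)²) = √1681 = 41
|A_5A_1| = √((-42)² + (-40)²) = √3364 = 58
Perimeter = 7 + 9 + 25 + 41 + 58 = 140.

140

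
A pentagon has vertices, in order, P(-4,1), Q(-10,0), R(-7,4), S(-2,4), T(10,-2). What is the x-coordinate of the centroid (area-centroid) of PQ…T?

-37/21

Apply the surveyor's formula. First the cross-terms c_i = x_i·y_{i+1} − x_{i+1}·y_i:
  10, -40, -20, -36, 2  ⇒  2A = -84, A = -42.
Then Σ (x_i + x_{i+1})·c_i = 444, so x̄ = 444 / (6·(-42)) = -37/21.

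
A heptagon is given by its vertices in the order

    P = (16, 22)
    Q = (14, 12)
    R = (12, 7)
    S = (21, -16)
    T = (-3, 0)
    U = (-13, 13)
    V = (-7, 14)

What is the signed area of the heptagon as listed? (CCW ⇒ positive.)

Apply the shoelace formula: 2A = Σ (x_i·y_{i+1} − x_{i+1}·y_i), indices taken mod 7.
Σ = (-116) + (-46) + (-339) + (-48) + (-39) + (-91) + (-378) = -1057
Signed area = Σ/2 = -528.5 (negative ⇒ clockwise traversal).

-528.5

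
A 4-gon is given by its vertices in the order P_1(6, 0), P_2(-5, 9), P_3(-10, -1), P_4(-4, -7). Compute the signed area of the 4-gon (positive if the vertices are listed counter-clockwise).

Apply the surveyor's formula: 2A = Σ (x_i·y_{i+1} − x_{i+1}·y_i), indices taken mod 4.
Cross-terms: 54, 95, 66, 42  ⇒  Σ = 257
Signed area = Σ/2 = 128.5 (positive ⇒ counter-clockwise traversal).

128.5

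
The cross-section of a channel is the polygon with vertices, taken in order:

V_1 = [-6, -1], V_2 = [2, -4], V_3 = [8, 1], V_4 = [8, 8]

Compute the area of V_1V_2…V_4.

78

V_1→V_2: (-6)(-4) − (2)(-1) = 26
V_2→V_3: (2)(1) − (8)(-4) = 34
V_3→V_4: (8)(8) − (8)(1) = 56
V_4→V_1: (8)(-1) − (-6)(8) = 40
Σ = 156
Area = |Σ|/2 = 78.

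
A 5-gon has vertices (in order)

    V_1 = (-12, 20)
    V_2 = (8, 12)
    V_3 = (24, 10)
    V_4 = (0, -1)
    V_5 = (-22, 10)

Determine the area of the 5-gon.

Apply the shoelace formula: 2A = Σ (x_i·y_{i+1} − x_{i+1}·y_i), indices taken mod 5.
V_1→V_2: (-12)(12) − (8)(20) = -304
V_2→V_3: (8)(10) − (24)(12) = -208
V_3→V_4: (24)(-1) − (0)(10) = -24
V_4→V_5: (0)(10) − (-22)(-1) = -22
V_5→V_1: (-22)(20) − (-12)(10) = -320
Σ = -878
Area = |Σ|/2 = 439.

439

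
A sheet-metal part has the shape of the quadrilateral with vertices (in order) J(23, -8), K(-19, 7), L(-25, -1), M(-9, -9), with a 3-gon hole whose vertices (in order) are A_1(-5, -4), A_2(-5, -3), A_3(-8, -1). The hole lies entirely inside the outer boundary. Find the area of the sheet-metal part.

347.5

Outer boundary:
Σ = (9) + (194) + (216) + (279) = 698
Area = |Σ|/2 = 349.
Hole:
Apply the shoelace formula: 2A = Σ (x_i·y_{i+1} − x_{i+1}·y_i), indices taken mod 3.
A_1→A_2: (-5)(-3) − (-5)(-4) = -5
A_2→A_3: (-5)(-1) − (-8)(-3) = -19
A_3→A_1: (-8)(-4) − (-5)(-1) = 27
Σ = 3
Area = |Σ|/2 = 1.5.
Net area = 349 − 1.5 = 347.5.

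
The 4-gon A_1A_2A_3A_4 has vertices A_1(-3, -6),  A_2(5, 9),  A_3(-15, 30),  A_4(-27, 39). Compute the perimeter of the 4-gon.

|A_1A_2| = √((8)² + (15)²) = √289 = 17
|A_2A_3| = √((-20)² + (21)²) = √841 = 29
|A_3A_4| = √((-12)² + (9)²) = √225 = 15
|A_4A_1| = √((24)² + (-45)²) = √2601 = 51
Perimeter = 17 + 29 + 15 + 51 = 112.

112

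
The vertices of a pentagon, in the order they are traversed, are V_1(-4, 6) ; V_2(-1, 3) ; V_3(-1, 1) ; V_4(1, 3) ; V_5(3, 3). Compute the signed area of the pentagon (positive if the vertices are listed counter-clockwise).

Apply the shoelace formula: 2A = Σ (x_i·y_{i+1} − x_{i+1}·y_i), indices taken mod 5.
Σ = (-6) + (2) + (-4) + (-6) + (30) = 16
Signed area = Σ/2 = 8 (positive ⇒ counter-clockwise traversal).

8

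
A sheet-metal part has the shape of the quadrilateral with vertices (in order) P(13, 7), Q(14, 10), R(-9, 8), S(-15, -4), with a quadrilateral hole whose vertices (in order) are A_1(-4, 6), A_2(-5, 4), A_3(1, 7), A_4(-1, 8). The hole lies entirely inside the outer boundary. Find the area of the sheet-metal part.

160.5

Outer boundary:
Σ = (32) + (202) + (156) + (-53) = 337
Area = |Σ|/2 = 168.5.
Hole:
Apply the shoelace (surveyor's) formula: 2A = Σ (x_i·y_{i+1} − x_{i+1}·y_i), indices taken mod 4.
Σ = (14) + (-39) + (15) + (26) = 16
Area = |Σ|/2 = 8.
Net area = 168.5 − 8 = 160.5.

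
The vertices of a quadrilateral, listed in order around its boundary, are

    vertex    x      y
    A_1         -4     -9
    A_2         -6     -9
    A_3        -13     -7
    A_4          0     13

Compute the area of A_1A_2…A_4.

105

Σ = (-18) + (-75) + (-169) + (52) = -210
Area = |Σ|/2 = 105.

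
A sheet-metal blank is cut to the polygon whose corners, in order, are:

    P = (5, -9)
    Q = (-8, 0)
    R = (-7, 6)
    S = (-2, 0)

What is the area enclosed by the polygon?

Apply the shoelace formula: 2A = Σ (x_i·y_{i+1} − x_{i+1}·y_i), indices taken mod 4.
Σ = (-72) + (-48) + (12) + (18) = -90
Area = |Σ|/2 = 45.

45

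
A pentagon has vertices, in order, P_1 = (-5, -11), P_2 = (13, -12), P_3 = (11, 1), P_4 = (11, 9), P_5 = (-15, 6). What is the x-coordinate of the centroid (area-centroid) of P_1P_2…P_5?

73/78

Apply the shoelace formula. First the cross-terms c_i = x_i·y_{i+1} − x_{i+1}·y_i:
  203, 145, 88, 201, 195  ⇒  2A = 832, A = 416.
Then Σ (x_i + x_{i+1})·c_i = 2336, so x̄ = 2336 / (6·416) = 73/78.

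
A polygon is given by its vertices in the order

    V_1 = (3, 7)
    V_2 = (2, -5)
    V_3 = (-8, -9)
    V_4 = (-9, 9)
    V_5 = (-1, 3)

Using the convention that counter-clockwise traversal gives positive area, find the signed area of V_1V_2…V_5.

Apply the shoelace formula: 2A = Σ (x_i·y_{i+1} − x_{i+1}·y_i), indices taken mod 5.
Σ = (-29) + (-58) + (-153) + (-18) + (-16) = -274
Signed area = Σ/2 = -137 (negative ⇒ clockwise traversal).

-137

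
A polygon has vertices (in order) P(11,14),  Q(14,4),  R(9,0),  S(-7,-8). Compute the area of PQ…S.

Apply the shoelace (surveyor's) formula: 2A = Σ (x_i·y_{i+1} − x_{i+1}·y_i), indices taken mod 4.
P→Q: (11)(4) − (14)(14) = -152
Q→R: (14)(0) − (9)(4) = -36
R→S: (9)(-8) − (-7)(0) = -72
S→P: (-7)(14) − (11)(-8) = -10
Σ = -270
Area = |Σ|/2 = 135.

135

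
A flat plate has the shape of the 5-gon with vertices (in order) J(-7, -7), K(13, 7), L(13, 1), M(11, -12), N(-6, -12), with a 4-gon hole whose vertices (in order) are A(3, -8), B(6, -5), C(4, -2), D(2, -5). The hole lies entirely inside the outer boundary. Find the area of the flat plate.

Outer boundary:
Apply the surveyor's formula: 2A = Σ (x_i·y_{i+1} − x_{i+1}·y_i), indices taken mod 5.
Cross-terms: 42, -78, -167, -204, -42  ⇒  Σ = -449
Area = |Σ|/2 = 224.5.
Hole:
Apply Gauss's area formula: 2A = Σ (x_i·y_{i+1} − x_{i+1}·y_i), indices taken mod 4.
A→B: (3)(-5) − (6)(-8) = 33
B→C: (6)(-2) − (4)(-5) = 8
C→D: (4)(-5) − (2)(-2) = -16
D→A: (2)(-8) − (3)(-5) = -1
Σ = 24
Area = |Σ|/2 = 12.
Net area = 224.5 − 12 = 212.5.

212.5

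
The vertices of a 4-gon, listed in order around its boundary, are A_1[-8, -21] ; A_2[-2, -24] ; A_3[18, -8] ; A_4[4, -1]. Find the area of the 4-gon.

Apply the shoelace formula: 2A = Σ (x_i·y_{i+1} − x_{i+1}·y_i), indices taken mod 4.
A_1→A_2: (-8)(-24) − (-2)(-21) = 150
A_2→A_3: (-2)(-8) − (18)(-24) = 448
A_3→A_4: (18)(-1) − (4)(-8) = 14
A_4→A_1: (4)(-21) − (-8)(-1) = -92
Σ = 520
Area = |Σ|/2 = 260.

260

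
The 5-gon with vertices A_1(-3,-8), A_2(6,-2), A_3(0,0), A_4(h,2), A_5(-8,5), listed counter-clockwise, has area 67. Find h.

-3

Write out the shoelace sum; only the two edges meeting at A_4 involve h:
2·Area = [(0·2 − h·0) + (h·5 − (-8)·2)] + 133
       = 5·h + 149 = 134
⇒ h = -3.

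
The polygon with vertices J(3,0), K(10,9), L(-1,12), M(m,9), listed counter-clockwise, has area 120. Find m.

The doubled signed area Σ (x_i y_{i+1} − x_{i+1} y_i) is linear in m.
With m=0 it equals 120; the coefficient of m is -12 (from the two edges through M).
So -12·m + 120 = 2·120 = 240 ⇒ m = -10.

-10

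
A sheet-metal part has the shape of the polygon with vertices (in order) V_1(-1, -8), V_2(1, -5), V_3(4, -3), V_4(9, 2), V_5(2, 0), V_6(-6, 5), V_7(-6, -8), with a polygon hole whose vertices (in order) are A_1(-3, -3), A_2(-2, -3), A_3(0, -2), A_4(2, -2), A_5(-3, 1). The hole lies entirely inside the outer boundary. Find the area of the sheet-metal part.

Outer boundary:
Apply the surveyor's formula: 2A = Σ (x_i·y_{i+1} − x_{i+1}·y_i), indices taken mod 7.
Σ = (13) + (17) + (35) + (-4) + (10) + (78) + (40) = 189
Area = |Σ|/2 = 94.5.
Hole:
Σ = (3) + (4) + (4) + (-4) + (12) = 19
Area = |Σ|/2 = 9.5.
Net area = 94.5 − 9.5 = 85.

85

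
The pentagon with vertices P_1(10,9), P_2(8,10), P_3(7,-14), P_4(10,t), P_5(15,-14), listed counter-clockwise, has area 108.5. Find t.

-12

The doubled signed area Σ (x_i y_{i+1} − x_{i+1} y_i) is linear in t.
With t=0 it equals 121; the coefficient of t is -8 (from the two edges through P_4).
So -8·t + 121 = 2·108.5 = 217 ⇒ t = -12.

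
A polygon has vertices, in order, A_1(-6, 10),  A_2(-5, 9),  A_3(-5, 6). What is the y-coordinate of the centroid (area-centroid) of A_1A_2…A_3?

25/3

Apply the shoelace formula. First the cross-terms c_i = x_i·y_{i+1} − x_{i+1}·y_i:
  -4, 15, -14  ⇒  2A = -3, A = -1.5.
Then Σ (y_i + y_{i+1})·c_i = -75, so ȳ = -75 / (6·(-1.5)) = 25/3.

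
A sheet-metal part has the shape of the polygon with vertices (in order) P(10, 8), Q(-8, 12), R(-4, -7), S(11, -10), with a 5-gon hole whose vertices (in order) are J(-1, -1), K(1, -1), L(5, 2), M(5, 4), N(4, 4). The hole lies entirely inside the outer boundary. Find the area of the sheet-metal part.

Outer boundary:
Apply the surveyor's formula: 2A = Σ (x_i·y_{i+1} − x_{i+1}·y_i), indices taken mod 4.
Σ = (184) + (104) + (117) + (188) = 593
Area = |Σ|/2 = 296.5.
Hole:
Σ = (2) + (7) + (10) + (4) + (0) = 23
Area = |Σ|/2 = 11.5.
Net area = 296.5 − 11.5 = 285.

285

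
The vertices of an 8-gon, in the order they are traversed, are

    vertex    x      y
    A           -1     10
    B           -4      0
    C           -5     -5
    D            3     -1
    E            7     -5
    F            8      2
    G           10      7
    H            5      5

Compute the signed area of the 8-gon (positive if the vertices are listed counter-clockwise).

Apply the surveyor's formula: 2A = Σ (x_i·y_{i+1} − x_{i+1}·y_i), indices taken mod 8.
A→B: (-1)(0) − (-4)(10) = 40
B→C: (-4)(-5) − (-5)(0) = 20
C→D: (-5)(-1) − (3)(-5) = 20
D→E: (3)(-5) − (7)(-1) = -8
E→F: (7)(2) − (8)(-5) = 54
F→G: (8)(7) − (10)(2) = 36
G→H: (10)(5) − (5)(7) = 15
H→A: (5)(10) − (-1)(5) = 55
Σ = 232
Signed area = Σ/2 = 116 (positive ⇒ counter-clockwise traversal).

116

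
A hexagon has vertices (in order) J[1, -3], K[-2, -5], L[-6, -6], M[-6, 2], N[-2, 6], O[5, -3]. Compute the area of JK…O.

Σ = (-11) + (-18) + (-48) + (-32) + (-24) + (-12) = -145
Area = |Σ|/2 = 72.5.

72.5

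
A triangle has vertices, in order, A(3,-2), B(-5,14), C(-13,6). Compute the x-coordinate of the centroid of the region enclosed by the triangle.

-5

Apply Gauss's area formula. First the cross-terms c_i = x_i·y_{i+1} − x_{i+1}·y_i:
  32, 152, 8  ⇒  2A = 192, A = 96.
Then Σ (x_i + x_{i+1})·c_i = -2880, so x̄ = -2880 / (6·96) = -5.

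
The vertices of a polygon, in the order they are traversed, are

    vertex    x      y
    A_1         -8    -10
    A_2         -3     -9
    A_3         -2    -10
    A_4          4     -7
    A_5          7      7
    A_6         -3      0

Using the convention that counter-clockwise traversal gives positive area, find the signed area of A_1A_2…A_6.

Apply the shoelace (surveyor's) formula: 2A = Σ (x_i·y_{i+1} − x_{i+1}·y_i), indices taken mod 6.
Cross-terms: 42, 12, 54, 77, 21, 30  ⇒  Σ = 236
Signed area = Σ/2 = 118 (positive ⇒ counter-clockwise traversal).

118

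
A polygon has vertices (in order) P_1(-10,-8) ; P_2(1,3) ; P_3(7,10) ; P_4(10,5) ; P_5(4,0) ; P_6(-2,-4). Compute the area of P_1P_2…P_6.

Apply the surveyor's formula: 2A = Σ (x_i·y_{i+1} − x_{i+1}·y_i), indices taken mod 6.
Σ = (-22) + (-11) + (-65) + (-20) + (-16) + (-24) = -158
Area = |Σ|/2 = 79.

79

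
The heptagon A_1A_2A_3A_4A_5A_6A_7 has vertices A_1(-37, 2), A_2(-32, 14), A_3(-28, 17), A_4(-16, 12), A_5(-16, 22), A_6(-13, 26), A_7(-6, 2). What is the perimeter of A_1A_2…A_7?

102

|A_1A_2| = √((5)² + (12)²) = √169 = 13
|A_2A_3| = √((4)² + (3)²) = √25 = 5
|A_3A_4| = √((12)² + (-5)²) = √169 = 13
|A_4A_5| = √((0)² + (10)²) = √100 = 10
|A_5A_6| = √((3)² + (4)²) = √25 = 5
|A_6A_7| = √((7)² + (-24)²) = √625 = 25
|A_7A_1| = √((-31)² + (0)²) = √961 = 31
Perimeter = 13 + 5 + 13 + 10 + 5 + 25 + 31 = 102.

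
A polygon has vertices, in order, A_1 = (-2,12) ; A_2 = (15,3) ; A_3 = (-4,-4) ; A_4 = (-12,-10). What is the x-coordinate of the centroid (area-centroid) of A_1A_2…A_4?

Apply Gauss's area formula. First the cross-terms c_i = x_i·y_{i+1} − x_{i+1}·y_i:
  -186, -48, -8, -164  ⇒  2A = -406, A = -203.
Then Σ (x_i + x_{i+1})·c_i = -522, so x̄ = -522 / (6·(-203)) = 3/7.

3/7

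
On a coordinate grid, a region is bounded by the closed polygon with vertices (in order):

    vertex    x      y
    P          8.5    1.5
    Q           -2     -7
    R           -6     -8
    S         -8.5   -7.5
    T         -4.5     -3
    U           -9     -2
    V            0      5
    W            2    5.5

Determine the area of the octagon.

Cross-terms: -56.5, -26, -23, -8.25, -18, -45, -10, -43.75  ⇒  Σ = -230.5
Area = |Σ|/2 = 115.25.

115.25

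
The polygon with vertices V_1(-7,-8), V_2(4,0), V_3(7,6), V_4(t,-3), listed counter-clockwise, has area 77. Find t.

Write out the shoelace sum; only the two edges meeting at V_4 involve t:
2·Area = [(7·(-3) − t·6) + (t·(-8) − (-7)·(-3))] + 56
       = -14·t + 14 = 154
⇒ t = -10.

-10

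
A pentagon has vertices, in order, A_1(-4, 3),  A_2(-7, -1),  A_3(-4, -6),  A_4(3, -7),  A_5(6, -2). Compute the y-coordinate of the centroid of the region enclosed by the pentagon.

Apply the shoelace formula. First the cross-terms c_i = x_i·y_{i+1} − x_{i+1}·y_i:
  25, 38, 46, 36, 10  ⇒  2A = 155, A = 77.5.
Then Σ (y_i + y_{i+1})·c_i = -1128, so ȳ = -1128 / (6·77.5) = -376/155.

-376/155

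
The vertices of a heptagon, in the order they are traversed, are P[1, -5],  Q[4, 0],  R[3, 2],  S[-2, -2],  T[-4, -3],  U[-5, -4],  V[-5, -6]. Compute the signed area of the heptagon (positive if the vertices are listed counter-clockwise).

Apply Gauss's area formula: 2A = Σ (x_i·y_{i+1} − x_{i+1}·y_i), indices taken mod 7.
Cross-terms: 20, 8, -2, -2, 1, 10, 31  ⇒  Σ = 66
Signed area = Σ/2 = 33 (positive ⇒ counter-clockwise traversal).

33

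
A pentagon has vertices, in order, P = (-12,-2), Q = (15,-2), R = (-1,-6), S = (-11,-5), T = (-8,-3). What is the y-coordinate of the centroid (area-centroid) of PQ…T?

Apply the shoelace formula. First the cross-terms c_i = x_i·y_{i+1} − x_{i+1}·y_i:
  54, -92, -61, -7, -20  ⇒  2A = -126, A = -63.
Then Σ (y_i + y_{i+1})·c_i = 1347, so ȳ = 1347 / (6·(-63)) = -449/126.

-449/126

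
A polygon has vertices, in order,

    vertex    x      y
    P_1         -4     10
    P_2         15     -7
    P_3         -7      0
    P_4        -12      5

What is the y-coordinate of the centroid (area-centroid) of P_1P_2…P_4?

283/153

Apply Gauss's area formula. First the cross-terms c_i = x_i·y_{i+1} − x_{i+1}·y_i:
  -122, -49, -35, -100  ⇒  2A = -306, A = -153.
Then Σ (y_i + y_{i+1})·c_i = -1698, so ȳ = -1698 / (6·(-153)) = 283/153.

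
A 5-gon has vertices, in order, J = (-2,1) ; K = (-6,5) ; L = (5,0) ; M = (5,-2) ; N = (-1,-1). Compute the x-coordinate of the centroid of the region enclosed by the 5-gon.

62/147

Apply Gauss's area formula. First the cross-terms c_i = x_i·y_{i+1} − x_{i+1}·y_i:
  -4, -25, -10, -7, -3  ⇒  2A = -49, A = -24.5.
Then Σ (x_i + x_{i+1})·c_i = -62, so x̄ = -62 / (6·(-24.5)) = 62/147.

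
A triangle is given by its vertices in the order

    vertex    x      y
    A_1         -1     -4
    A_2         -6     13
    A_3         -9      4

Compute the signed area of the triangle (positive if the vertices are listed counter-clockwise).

Apply the shoelace (surveyor's) formula: 2A = Σ (x_i·y_{i+1} − x_{i+1}·y_i), indices taken mod 3.
A_1→A_2: (-1)(13) − (-6)(-4) = -37
A_2→A_3: (-6)(4) − (-9)(13) = 93
A_3→A_1: (-9)(-4) − (-1)(4) = 40
Σ = 96
Signed area = Σ/2 = 48 (positive ⇒ counter-clockwise traversal).

48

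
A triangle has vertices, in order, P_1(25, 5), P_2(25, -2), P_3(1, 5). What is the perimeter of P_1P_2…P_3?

|P_1P_2| = √((0)² + (-7)²) = √49 = 7
|P_2P_3| = √((-24)² + (7)²) = √625 = 25
|P_3P_1| = √((24)² + (0)²) = √576 = 24
Perimeter = 7 + 25 + 24 = 56.

56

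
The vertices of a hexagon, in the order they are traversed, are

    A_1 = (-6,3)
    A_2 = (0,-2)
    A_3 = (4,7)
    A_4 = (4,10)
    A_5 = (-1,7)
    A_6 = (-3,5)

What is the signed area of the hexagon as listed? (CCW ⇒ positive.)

53.5

Apply Gauss's area formula: 2A = Σ (x_i·y_{i+1} − x_{i+1}·y_i), indices taken mod 6.
Σ = (12) + (8) + (12) + (38) + (16) + (21) = 107
Signed area = Σ/2 = 53.5 (positive ⇒ counter-clockwise traversal).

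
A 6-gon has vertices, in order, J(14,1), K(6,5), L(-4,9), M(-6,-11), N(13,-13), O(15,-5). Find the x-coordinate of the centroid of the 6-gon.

225/56

Apply the surveyor's formula. First the cross-terms c_i = x_i·y_{i+1} − x_{i+1}·y_i:
  64, 74, 98, 221, 130, 85  ⇒  2A = 672, A = 336.
Then Σ (x_i + x_{i+1})·c_i = 8100, so x̄ = 8100 / (6·336) = 225/56.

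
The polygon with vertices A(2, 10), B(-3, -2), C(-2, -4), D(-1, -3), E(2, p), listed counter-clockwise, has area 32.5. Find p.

-1

Write out the shoelace sum; only the two edges meeting at E involve p:
2·Area = [((-1)·p − 2·(-3)) + (2·10 − 2·p)] + 36
       = -3·p + 62 = 65
⇒ p = -1.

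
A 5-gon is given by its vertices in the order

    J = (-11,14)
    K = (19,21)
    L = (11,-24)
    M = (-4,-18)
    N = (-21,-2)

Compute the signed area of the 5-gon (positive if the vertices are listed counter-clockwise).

-1082

Σ = (-497) + (-687) + (-294) + (-370) + (-316) = -2164
Signed area = Σ/2 = -1082 (negative ⇒ clockwise traversal).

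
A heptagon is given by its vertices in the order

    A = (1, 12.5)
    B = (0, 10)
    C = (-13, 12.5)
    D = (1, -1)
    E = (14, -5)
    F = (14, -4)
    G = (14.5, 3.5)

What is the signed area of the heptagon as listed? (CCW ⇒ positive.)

Apply the shoelace formula: 2A = Σ (x_i·y_{i+1} − x_{i+1}·y_i), indices taken mod 7.
Cross-terms: 10, 130, 0.5, 9, 14, 107, 177.75  ⇒  Σ = 448.25
Signed area = Σ/2 = 224.125 (positive ⇒ counter-clockwise traversal).

224.125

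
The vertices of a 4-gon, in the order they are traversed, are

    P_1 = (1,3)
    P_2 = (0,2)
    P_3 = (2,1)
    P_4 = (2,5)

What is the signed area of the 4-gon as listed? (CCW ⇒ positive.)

Cross-terms: 2, -4, 8, 1  ⇒  Σ = 7
Signed area = Σ/2 = 3.5 (positive ⇒ counter-clockwise traversal).

3.5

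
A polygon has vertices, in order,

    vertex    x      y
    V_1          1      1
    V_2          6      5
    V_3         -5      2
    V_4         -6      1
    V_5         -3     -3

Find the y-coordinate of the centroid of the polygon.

Apply the shoelace (surveyor's) formula. First the cross-terms c_i = x_i·y_{i+1} − x_{i+1}·y_i:
  -1, 37, 7, 21, 0  ⇒  2A = 64, A = 32.
Then Σ (y_i + y_{i+1})·c_i = 232, so ȳ = 232 / (6·32) = 29/24.

29/24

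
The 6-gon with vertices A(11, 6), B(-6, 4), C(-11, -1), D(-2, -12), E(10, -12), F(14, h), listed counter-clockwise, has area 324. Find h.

8

Write out the shoelace sum; only the two edges meeting at F involve h:
2·Area = [(10·h − 14·(-12)) + (14·6 − 11·h)] + 404
       = -1·h + 656 = 648
⇒ h = 8.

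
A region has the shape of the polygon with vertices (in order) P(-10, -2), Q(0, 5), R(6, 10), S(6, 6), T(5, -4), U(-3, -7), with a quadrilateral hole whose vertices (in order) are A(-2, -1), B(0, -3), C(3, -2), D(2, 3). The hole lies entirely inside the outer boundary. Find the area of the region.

Outer boundary:
Apply the shoelace (surveyor's) formula: 2A = Σ (x_i·y_{i+1} − x_{i+1}·y_i), indices taken mod 6.
P→Q: (-10)(5) − (0)(-2) = -50
Q→R: (0)(10) − (6)(5) = -30
R→S: (6)(6) − (6)(10) = -24
S→T: (6)(-4) − (5)(6) = -54
T→U: (5)(-7) − (-3)(-4) = -47
U→P: (-3)(-2) − (-10)(-7) = -64
Σ = -269
Area = |Σ|/2 = 134.5.
Hole:
Σ = (6) + (9) + (13) + (4) = 32
Area = |Σ|/2 = 16.
Net area = 134.5 − 16 = 118.5.

118.5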